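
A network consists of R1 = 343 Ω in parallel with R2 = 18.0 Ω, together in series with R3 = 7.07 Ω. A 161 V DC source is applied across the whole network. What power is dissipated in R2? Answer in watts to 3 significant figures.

Collapse the R1‖R2 pair into one equivalent R_p; then R_p and R3 form a series string.
R_p = (343×18.0)/(343+18.0) = 17.10 Ω
R_total = R_p + 7.07 = 17.10 + 7.07 = 24.17 Ω
I = V / R_total = 161 / 24.17 = 6.660 A
Voltage across the parallel pair: V_p = I × R_p = 6.660 × 17.10 = 113.9 V
Use P = V²/R for R2 with V = V_p.
P_R2 = (113.9)² / 18.0 = 720.9 W

721 W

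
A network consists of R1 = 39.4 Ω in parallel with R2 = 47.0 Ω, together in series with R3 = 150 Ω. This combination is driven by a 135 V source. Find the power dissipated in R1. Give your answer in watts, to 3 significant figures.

First find R_p for the parallel pair, then treat R_p + R3 as a series loop.
R_p = (39.4×47.0)/(39.4+47.0) = 21.43 Ω
R_total = R_p + 150 = 21.43 + 150 = 171.4 Ω
I = V / R_total = 135 / 171.4 = 0.7875 A
Voltage across the parallel pair: V_p = I × R_p = 0.7875 × 21.43 = 16.88 V
R1 has V_p across it, so P = V_p²/R1.
P_R1 = (16.88)² / 39.4 = 7.230 W

7.23 W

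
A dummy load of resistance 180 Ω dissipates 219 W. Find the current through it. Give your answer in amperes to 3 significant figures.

Inverting the appropriate power form: I = √(P / R).
I = √(219 / 180) = 1.103 A

1.10 A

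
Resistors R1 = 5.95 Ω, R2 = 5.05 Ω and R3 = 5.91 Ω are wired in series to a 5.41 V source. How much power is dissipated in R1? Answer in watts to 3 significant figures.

The current is common to all series resistors; compute it, then apply P = I²R for the target.
R_total = 5.95 + 5.05 + 5.91 = 16.91 Ω
I = V / R_total = 5.41 / 16.91 = 0.3199 A
P_R1 = I² × R1 = (0.3199)² × 5.95 = 0.6090 W

0.609 W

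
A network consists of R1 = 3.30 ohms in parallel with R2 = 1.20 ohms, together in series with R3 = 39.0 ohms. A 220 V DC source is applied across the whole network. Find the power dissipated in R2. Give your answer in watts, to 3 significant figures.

Collapse the R1‖R2 pair into one equivalent R_p; then R_p and R3 form a series string.
R_p = (3.30×1.20)/(3.30+1.20) = 0.8800 Ω
R_total = R_p + 39.0 = 0.8800 + 39.0 = 39.88 Ω
I = V / R_total = 220 / 39.88 = 5.517 A
Voltage across the parallel pair: V_p = I × R_p = 5.517 × 0.8800 = 4.855 V
R2 sits across V_p; its power is V_p²/R.
P_R2 = (4.855)² / 1.20 = 19.64 W

19.6 W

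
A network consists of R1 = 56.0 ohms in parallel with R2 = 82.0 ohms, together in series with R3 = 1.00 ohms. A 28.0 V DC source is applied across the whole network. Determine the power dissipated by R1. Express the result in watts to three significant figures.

13.2 W

Reduce the parallel combination to a single R_p; the circuit then becomes R_p in series with the remaining resistor.
R_p = (56.0×82.0)/(56.0+82.0) = 33.28 Ω
R_total = R_p + 1.00 = 33.28 + 1.00 = 34.28 Ω
I = V / R_total = 28.0 / 34.28 = 0.8169 A
Voltage across the parallel pair: V_p = I × R_p = 0.8169 × 33.28 = 27.18 V
R1 sits across V_p; its power is V_p²/R.
P_R1 = (27.18)² / 56.0 = 13.20 W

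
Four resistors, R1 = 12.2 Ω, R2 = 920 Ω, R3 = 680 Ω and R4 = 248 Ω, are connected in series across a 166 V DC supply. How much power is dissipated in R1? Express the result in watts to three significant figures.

Every series element carries the same I. Get I from the total resistance, then P = I² × R1.
R_total = 12.2 + 920 + 680 + 248 = 1860 Ω
I = V / R_total = 166 / 1860 = 0.08924 A
P_R1 = I² × R1 = (0.08924)² × 12.2 = 0.09715 W

0.0972 W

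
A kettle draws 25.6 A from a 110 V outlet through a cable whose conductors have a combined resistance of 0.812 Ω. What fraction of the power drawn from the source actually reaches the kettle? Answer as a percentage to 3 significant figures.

81.1 %

The cable carries the full 25.6 A.
P_line = I² R_line = (25.60)² × 0.812 = 532.2 W
P_source = V I = 110 × 25.60 = 2816 W; P_load = 2284 W
η = P_load / P_source = 2284 / 2816 = 0.8110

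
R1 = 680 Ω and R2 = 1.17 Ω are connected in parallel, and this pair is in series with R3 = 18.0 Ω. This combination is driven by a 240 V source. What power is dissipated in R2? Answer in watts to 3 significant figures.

First find R_p for the parallel pair, then treat R_p + R3 as a series loop.
R_p = (680×1.17)/(680+1.17) = 1.168 Ω
R_total = R_p + 18.0 = 1.168 + 18.0 = 19.17 Ω
I = V / R_total = 240 / 19.17 = 12.52 A
Voltage across the parallel pair: V_p = I × R_p = 12.52 × 1.168 = 14.62 V
R2 has V_p across it, so P = V_p²/R2.
P_R2 = (14.62)² / 1.17 = 182.8 W

183 W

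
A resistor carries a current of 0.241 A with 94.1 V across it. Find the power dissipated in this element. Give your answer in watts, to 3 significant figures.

Since both terminal voltage and current are stated, P = V I gives the power in one step.
P = 94.1 V × 0.2410 A = 22.68 W

22.7 W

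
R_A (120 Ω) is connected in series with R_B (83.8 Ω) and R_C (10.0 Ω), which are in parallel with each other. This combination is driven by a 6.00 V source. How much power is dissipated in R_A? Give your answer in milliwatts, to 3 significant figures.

Collapse R_B‖R_C to a single equivalent, reducing the network to two series elements.
R_p = (83.8×10.0)/(83.8+10.0) = 8.934 Ω
R_total = 120 + 8.934 = 128.9 Ω
I = V / R_total = 6.00 / 128.9 = 0.04654 A
The full supply current passes through R_A: P = I²R.
P_R_A = (0.04654)² × 120 = 0.2599 W

260 mW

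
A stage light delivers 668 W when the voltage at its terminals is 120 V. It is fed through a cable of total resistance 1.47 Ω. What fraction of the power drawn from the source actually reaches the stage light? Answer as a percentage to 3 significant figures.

93.6 %

I = P / V = 668 / 120 = 5.567 A through the cable.
P_line = I² R_line = (5.567)² × 1.47 = 45.55 W
P_source = P_load + P_line = 668.0 + 45.55 = 713.6 W
η = P_load / P_source = 668.0 / 713.6 = 0.9362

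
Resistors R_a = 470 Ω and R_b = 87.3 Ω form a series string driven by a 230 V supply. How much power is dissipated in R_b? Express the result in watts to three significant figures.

14.9 W

The current is common to all series resistors; compute it, then apply P = I²R for the target.
R_total = 470 + 87.3 = 557.3 Ω
I = V / R_total = 230 / 557.3 = 0.4127 A
P_R_b = I² × R_b = (0.4127)² × 87.3 = 14.87 W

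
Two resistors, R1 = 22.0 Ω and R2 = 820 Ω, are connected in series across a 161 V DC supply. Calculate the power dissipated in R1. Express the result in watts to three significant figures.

0.804 W

Every series element carries the same I. Get I from the total resistance, then P = I² × R1.
R_total = 22.0 + 820 = 842.0 Ω
I = V / R_total = 161 / 842.0 = 0.1912 A
P_R1 = I² × R1 = (0.1912)² × 22.0 = 0.8044 W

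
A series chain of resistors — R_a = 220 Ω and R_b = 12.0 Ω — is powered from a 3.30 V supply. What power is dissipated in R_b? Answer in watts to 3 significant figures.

0.00243 W

Series elements share the same current, so find I first, then use P = I²R.
R_total = 220 + 12.0 = 232.0 Ω
I = V / R_total = 3.30 / 232.0 = 0.01422 A
P_R_b = I² × R_b = (0.01422)² × 12.0 = 0.002428 W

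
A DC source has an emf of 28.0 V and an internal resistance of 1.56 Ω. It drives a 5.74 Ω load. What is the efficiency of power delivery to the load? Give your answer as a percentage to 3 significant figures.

78.6 %

Both r and R carry the same current, so the power split is just the resistance split: η = R/(R+r).
η = R / (R + r) = 5.74 / (5.74 + 1.56) = 0.7863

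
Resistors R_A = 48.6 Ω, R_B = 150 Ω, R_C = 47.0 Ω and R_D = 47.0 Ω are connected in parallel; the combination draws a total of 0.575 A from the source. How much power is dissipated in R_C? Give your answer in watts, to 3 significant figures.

Only the total current is stated, so first find the parallel equivalent to get the voltage across the combination.
1/R_eq = 1/48.6 + 1/150 + 1/47.0 + 1/47.0 ⇒ R_eq = 14.33 Ω
V = I_total × R_eq = 0.5750 × 14.33 = 8.238 V
P_R_C = V² / R_C = (8.238)² / 47.0 = 1.444 W

1.44 W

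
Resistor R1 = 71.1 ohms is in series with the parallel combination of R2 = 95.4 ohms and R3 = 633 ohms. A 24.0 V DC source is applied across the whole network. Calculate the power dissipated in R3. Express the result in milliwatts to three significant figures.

264 mW

Reduce the parallel pair to R_p first; the network is then a simple series string.
R_p = (95.4×633)/(95.4+633) = 82.91 Ω
R_total = 71.1 + 82.91 = 154.0 Ω
I = V / R_total = 24.0 / 154.0 = 0.1558 A
Voltage across the parallel pair: V_p = I × R_p = 0.1558 × 82.91 = 12.92 V
R3 sees V_p directly, so P = V_p² / R3.
P_R3 = (12.92)² / 633 = 0.2637 W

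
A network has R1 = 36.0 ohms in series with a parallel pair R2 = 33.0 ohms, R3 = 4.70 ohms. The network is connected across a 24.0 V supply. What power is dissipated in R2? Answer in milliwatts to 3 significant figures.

Reduce the parallel pair to R_p first; the network is then a simple series string.
R_p = (33.0×4.70)/(33.0+4.70) = 4.114 Ω
R_total = 36.0 + 4.114 = 40.11 Ω
I = V / R_total = 24.0 / 40.11 = 0.5983 A
Voltage across the parallel pair: V_p = I × R_p = 0.5983 × 4.114 = 2.461 V
R2 is across V_p, so use P = V²/R for that branch.
P_R2 = (2.461)² / 33.0 = 0.1836 W

184 mW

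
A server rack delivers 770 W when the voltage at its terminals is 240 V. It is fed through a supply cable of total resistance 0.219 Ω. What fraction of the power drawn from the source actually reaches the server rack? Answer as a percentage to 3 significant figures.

I = P / V = 770 / 240 = 3.208 A through the supply cable.
P_line = I² R_line = (3.208)² × 0.219 = 2.254 W
P_source = P_load + P_line = 770.0 + 2.254 = 772.3 W
η = P_load / P_source = 770.0 / 772.3 = 0.9971

99.7 %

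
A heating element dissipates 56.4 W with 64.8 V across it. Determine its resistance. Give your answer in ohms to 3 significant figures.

From P = V I = I²R = V²/R, with the two given quantities we get R = V² / P.
R = (64.8)² / 56.4 = 74.45 Ω

74.5 Ω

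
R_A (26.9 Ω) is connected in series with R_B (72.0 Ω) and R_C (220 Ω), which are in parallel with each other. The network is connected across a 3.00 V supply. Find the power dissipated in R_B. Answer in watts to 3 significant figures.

0.0559 W

Collapse R_B‖R_C to a single equivalent, reducing the network to two series elements.
R_p = (72.0×220)/(72.0+220) = 54.25 Ω
R_total = 26.9 + 54.25 = 81.15 Ω
I = V / R_total = 3.00 / 81.15 = 0.03697 A
Voltage across the parallel pair: V_p = I × R_p = 0.03697 × 54.25 = 2.006 V
R_B is across V_p, so use P = V²/R for that branch.
P_R_B = (2.006)² / 72.0 = 0.05586 W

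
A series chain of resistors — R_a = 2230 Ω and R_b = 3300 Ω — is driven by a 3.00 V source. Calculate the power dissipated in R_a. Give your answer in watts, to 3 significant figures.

0.000656 W

Since the resistors are in series they all carry the loop current I = V/R_total; the power in any one is I²R.
R_total = 2230 + 3300 = 5530 Ω
I = V / R_total = 3.00 / 5530 = 0.0005425 A
P_R_a = I² × R_a = (0.0005425)² × 2230 = 0.0006563 W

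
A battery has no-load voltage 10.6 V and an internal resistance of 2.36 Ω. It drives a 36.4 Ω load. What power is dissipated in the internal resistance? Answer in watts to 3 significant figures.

The source's internal resistance is just another series element carrying I; its dissipation is I²r.
I = ε / (r + R) = 10.6 / (2.36 + 36.4) = 0.2735 A
P_int = I² r = (0.2735)² × 2.36 = 0.1765 W

0.177 W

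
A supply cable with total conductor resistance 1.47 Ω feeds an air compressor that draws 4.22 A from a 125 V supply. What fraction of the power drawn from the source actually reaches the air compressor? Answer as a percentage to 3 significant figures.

The supply cable carries the full 4.22 A.
P_line = I² R_line = (4.220)² × 1.47 = 26.18 W
P_source = V I = 125 × 4.220 = 527.5 W; P_load = 501.3 W
η = P_load / P_source = 501.3 / 527.5 = 0.9504

95.0 %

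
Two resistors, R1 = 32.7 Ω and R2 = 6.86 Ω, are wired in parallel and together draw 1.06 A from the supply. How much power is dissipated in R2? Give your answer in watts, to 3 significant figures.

Parallel branches share V, not I — compute V via R_eq, then use V²/R for the target branch.
1/R_eq = 1/32.7 + 1/6.86 ⇒ R_eq = 5.670 Ω
V = I_total × R_eq = 1.060 × 5.670 = 6.011 V
P_R2 = V² / R2 = (6.011)² / 6.86 = 5.266 W

5.27 W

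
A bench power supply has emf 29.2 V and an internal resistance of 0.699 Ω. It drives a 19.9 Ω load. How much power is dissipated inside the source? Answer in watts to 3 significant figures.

The source's internal resistance is just another series element carrying I; its dissipation is I²r.
I = ε / (r + R) = 29.2 / (0.699 + 19.9) = 1.418 A
P_int = I² r = (1.418)² × 0.699 = 1.405 W

1.40 W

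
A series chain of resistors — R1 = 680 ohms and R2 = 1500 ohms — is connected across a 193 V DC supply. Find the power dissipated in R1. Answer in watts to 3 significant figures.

Series elements share the same current, so find I first, then use P = I²R.
R_total = 680 + 1500 = 2180 Ω
I = V / R_total = 193 / 2180 = 0.08853 A
P_R1 = I² × R1 = (0.08853)² × 680 = 5.330 W

5.33 W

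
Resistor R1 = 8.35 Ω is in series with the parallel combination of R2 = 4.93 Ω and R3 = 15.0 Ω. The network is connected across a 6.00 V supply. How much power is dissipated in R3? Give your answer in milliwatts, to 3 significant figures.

227 mW

Reduce the parallel pair to R_p first; the network is then a simple series string.
R_p = (4.93×15.0)/(4.93+15.0) = 3.710 Ω
R_total = 8.35 + 3.710 = 12.06 Ω
I = V / R_total = 6.00 / 12.06 = 0.4975 A
Voltage across the parallel pair: V_p = I × R_p = 0.4975 × 3.710 = 1.846 V
With V_p across R3, its power is V_p²/R3.
P_R3 = (1.846)² / 15.0 = 0.2272 W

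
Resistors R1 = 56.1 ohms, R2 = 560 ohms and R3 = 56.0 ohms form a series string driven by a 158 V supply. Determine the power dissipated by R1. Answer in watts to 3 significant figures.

3.10 W

The current is common to all series resistors; compute it, then apply P = I²R for the target.
R_total = 56.1 + 560 + 56.0 = 672.1 Ω
I = V / R_total = 158 / 672.1 = 0.2351 A
P_R1 = I² × R1 = (0.2351)² × 56.1 = 3.100 W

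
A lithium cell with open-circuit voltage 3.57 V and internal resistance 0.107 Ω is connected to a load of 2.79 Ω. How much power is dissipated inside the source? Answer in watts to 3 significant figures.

Internal loss is I²r, with I set by the total series resistance r+R.
I = ε / (r + R) = 3.57 / (0.107 + 2.79) = 1.232 A
P_int = I² r = (1.232)² × 0.107 = 0.1625 W

0.162 W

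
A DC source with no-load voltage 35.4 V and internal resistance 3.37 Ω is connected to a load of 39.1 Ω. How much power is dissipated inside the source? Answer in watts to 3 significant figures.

2.34 W

The internal resistance carries the same current as the load; P_int = I²r.
I = ε / (r + R) = 35.4 / (3.37 + 39.1) = 0.8335 A
P_int = I² r = (0.8335)² × 3.37 = 2.341 W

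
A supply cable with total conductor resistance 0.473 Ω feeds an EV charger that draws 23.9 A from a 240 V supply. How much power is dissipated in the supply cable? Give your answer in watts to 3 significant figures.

270 W

The supply cable is a series resistance carrying the load current; its dissipation is I²R_line.
The supply cable carries the full 23.9 A.
P_line = I² R_line = (23.90)² × 0.473 = 270.2 W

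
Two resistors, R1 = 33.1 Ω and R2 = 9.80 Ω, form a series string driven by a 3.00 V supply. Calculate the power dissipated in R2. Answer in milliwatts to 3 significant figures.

47.9 mW

In a series string the same current flows through every resistor — find that current, then P = I²R for the one we want.
R_total = 33.1 + 9.80 = 42.90 Ω
I = V / R_total = 3.00 / 42.90 = 0.06993 A
P_R2 = I² × R2 = (0.06993)² × 9.80 = 0.04792 W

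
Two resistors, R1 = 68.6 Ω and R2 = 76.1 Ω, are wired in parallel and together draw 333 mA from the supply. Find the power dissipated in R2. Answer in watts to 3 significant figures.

1.90 W

The branches share the same voltage, but only the total current is given — find V from the equivalent resistance first.
1/R_eq = 1/68.6 + 1/76.1 ⇒ R_eq = 36.08 Ω
V = I_total × R_eq = 0.3330 × 36.08 = 12.01 V
P_R2 = V² / R2 = (12.01)² / 76.1 = 1.897 W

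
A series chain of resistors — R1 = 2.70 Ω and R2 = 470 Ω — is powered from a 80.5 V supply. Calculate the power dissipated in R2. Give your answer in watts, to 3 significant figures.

13.6 W

In a series string the same current flows through every resistor — find that current, then P = I²R for the one we want.
R_total = 2.70 + 470 = 472.7 Ω
I = V / R_total = 80.5 / 472.7 = 0.1703 A
P_R2 = I² × R2 = (0.1703)² × 470 = 13.63 W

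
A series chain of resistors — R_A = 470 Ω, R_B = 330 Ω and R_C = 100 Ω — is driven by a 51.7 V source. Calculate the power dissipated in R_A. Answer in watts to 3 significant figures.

1.55 W

Series elements share the same current, so find I first, then use P = I²R.
R_total = 470 + 330 + 100 = 900.0 Ω
I = V / R_total = 51.7 / 900.0 = 0.05744 A
P_R_A = I² × R_A = (0.05744)² × 470 = 1.551 W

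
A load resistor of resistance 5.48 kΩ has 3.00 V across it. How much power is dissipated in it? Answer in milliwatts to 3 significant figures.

1.64 mW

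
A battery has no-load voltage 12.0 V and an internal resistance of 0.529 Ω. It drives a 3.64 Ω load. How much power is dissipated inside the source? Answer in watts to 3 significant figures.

The internal resistance carries the same current as the load; P_int = I²r.
I = ε / (r + R) = 12.0 / (0.529 + 3.64) = 2.878 A
P_int = I² r = (2.878)² × 0.529 = 4.383 W

4.38 W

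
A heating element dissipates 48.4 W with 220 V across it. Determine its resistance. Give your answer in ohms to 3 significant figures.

1000 Ω

The two known quantities fix the third via R = V² / P.
R = (220)² / 48.4 = 1000 Ω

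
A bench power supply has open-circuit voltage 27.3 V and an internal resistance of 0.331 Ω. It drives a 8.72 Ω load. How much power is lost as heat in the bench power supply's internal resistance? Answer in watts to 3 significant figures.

The source's internal resistance is just another series element carrying I; its dissipation is I²r.
I = ε / (r + R) = 27.3 / (0.331 + 8.72) = 3.016 A
P_int = I² r = (3.016)² × 0.331 = 3.011 W

3.01 W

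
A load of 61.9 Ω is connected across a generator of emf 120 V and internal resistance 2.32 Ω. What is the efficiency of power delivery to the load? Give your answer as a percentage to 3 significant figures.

96.4 %

Efficiency is P_load / P_total. With a series r and R sharing the same I, P = I²R for each, so η = R/(R+r).
η = R / (R + r) = 61.9 / (61.9 + 2.32) = 0.9639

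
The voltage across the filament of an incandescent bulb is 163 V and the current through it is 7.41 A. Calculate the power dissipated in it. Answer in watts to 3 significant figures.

1210 W

Both the voltage across and the current through the element are known, so P = V I applies directly.
P = 163 V × 7.410 A = 1208 W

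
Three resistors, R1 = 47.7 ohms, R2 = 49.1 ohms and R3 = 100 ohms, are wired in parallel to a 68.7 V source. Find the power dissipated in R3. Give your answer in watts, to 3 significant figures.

47.2 W

The supply voltage appears across each parallel branch — just use P = V²/R3.
P_R3 = V² / R3 = (68.7)² / 100 Ω = 47.20 W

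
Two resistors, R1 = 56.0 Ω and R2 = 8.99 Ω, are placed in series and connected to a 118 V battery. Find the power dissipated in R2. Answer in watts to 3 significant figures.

Series elements share the same current, so find I first, then use P = I²R.
R_total = 56.0 + 8.99 = 64.99 Ω
I = V / R_total = 118 / 64.99 = 1.816 A
P_R2 = I² × R2 = (1.816)² × 8.99 = 29.64 W

29.6 W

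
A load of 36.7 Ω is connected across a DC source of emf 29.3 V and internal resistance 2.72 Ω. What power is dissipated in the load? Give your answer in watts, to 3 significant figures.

20.3 W

Find the circuit current first, then P = I²R for the load (series elements share I).
I = ε / (r + R) = 29.3 / (2.72 + 36.7) = 0.7433 A
P_load = I² R = (0.7433)² × 36.7 = 20.28 W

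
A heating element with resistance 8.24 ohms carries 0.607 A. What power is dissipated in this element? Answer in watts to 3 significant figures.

3.04 W

Current and resistance are given, so P = I²R is the direct form.
P = (0.6070 A)² × 8.24 Ω = 3.036 W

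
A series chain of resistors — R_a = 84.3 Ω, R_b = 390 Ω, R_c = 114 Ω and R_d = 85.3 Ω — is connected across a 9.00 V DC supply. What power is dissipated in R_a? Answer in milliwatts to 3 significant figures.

15.0 mW

Since the resistors are in series they all carry the loop current I = V/R_total; the power in any one is I²R.
R_total = 84.3 + 390 + 114 + 85.3 = 673.6 Ω
I = V / R_total = 9.00 / 673.6 = 0.01336 A
P_R_a = I² × R_a = (0.01336)² × 84.3 = 0.01505 W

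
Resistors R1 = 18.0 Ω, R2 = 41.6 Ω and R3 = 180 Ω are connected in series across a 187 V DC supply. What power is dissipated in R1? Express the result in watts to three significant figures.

11.0 W

In a series string the same current flows through every resistor — find that current, then P = I²R for the one we want.
R_total = 18.0 + 41.6 + 180 = 239.6 Ω
I = V / R_total = 187 / 239.6 = 0.7805 A
P_R1 = I² × R1 = (0.7805)² × 18.0 = 10.96 W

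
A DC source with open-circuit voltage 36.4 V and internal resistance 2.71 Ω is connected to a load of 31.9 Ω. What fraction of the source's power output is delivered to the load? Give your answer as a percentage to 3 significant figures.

92.2 %

The source delivers εI, of which I²R reaches the load and I²r is lost; since I is common, η = R/(R+r).
η = R / (R + r) = 31.9 / (31.9 + 2.71) = 0.9217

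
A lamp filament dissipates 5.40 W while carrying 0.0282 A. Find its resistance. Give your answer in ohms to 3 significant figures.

From P = V I = I²R = V²/R, with the two given quantities we get R = P / I².
R = 5.40 / (0.02820)² = 6790 Ω

6790 Ω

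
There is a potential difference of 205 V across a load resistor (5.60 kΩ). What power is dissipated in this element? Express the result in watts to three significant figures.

7.50 W

V and R are stated; P = V²/R avoids computing the current.
P = (205 V)² / 5600 Ω = 7.504 W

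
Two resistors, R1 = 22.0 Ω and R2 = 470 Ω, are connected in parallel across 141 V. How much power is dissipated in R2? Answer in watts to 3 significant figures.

42.3 W

Parallel branches share the same voltage; P = V²/R gives the branch power in one step.
P_R2 = V² / R2 = (141)² / 470 Ω = 42.30 W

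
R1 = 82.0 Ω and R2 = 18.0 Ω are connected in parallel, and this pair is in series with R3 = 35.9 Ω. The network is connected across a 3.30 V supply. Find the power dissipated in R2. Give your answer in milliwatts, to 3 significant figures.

51.4 mW

Reduce the parallel combination to a single R_p; the circuit then becomes R_p in series with the remaining resistor.
R_p = (82.0×18.0)/(82.0+18.0) = 14.76 Ω
R_total = R_p + 35.9 = 14.76 + 35.9 = 50.66 Ω
I = V / R_total = 3.30 / 50.66 = 0.06514 A
Voltage across the parallel pair: V_p = I × R_p = 0.06514 × 14.76 = 0.9615 V
Use P = V²/R for R2 with V = V_p.
P_R2 = (0.9615)² / 18.0 = 0.05136 W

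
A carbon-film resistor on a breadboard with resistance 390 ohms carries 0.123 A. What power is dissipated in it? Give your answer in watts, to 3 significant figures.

Current and resistance are given, so P = I²R is the direct form.
P = (0.1230 A)² × 390 Ω = 5.900 W

5.90 W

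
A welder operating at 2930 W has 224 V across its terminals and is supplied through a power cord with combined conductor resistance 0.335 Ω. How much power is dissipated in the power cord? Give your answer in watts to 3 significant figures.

57.3 W

Line loss is just I²R for the cable — we know both I and R_line directly.
I = P / V = 2930 / 224 = 13.08 A through the power cord.
P_line = I² R_line = (13.08)² × 0.335 = 57.32 W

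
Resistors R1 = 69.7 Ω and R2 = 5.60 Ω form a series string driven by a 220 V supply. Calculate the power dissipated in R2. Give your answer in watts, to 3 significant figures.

Every series element carries the same I. Get I from the total resistance, then P = I² × R2.
R_total = 69.7 + 5.60 = 75.30 Ω
I = V / R_total = 220 / 75.30 = 2.922 A
P_R2 = I² × R2 = (2.922)² × 5.60 = 47.80 W

47.8 W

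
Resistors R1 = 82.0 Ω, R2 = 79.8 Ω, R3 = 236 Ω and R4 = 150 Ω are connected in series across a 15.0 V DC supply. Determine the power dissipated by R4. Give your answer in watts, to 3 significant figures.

0.112 W

Series elements share the same current, so find I first, then use P = I²R.
R_total = 82.0 + 79.8 + 236 + 150 = 547.8 Ω
I = V / R_total = 15.0 / 547.8 = 0.02738 A
P_R4 = I² × R4 = (0.02738)² × 150 = 0.1125 W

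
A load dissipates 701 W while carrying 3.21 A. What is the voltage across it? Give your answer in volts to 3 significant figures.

Rearranging the power relation for the two known quantities gives V = P / I.
V = 701 / 3.210 = 218.4 V

218 V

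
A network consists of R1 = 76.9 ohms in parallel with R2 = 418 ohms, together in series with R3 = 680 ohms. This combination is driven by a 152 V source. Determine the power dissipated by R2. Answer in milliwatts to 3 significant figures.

420 mW

Collapse the R1‖R2 pair into one equivalent R_p; then R_p and R3 form a series string.
R_p = (76.9×418)/(76.9+418) = 64.95 Ω
R_total = R_p + 680 = 64.95 + 680 = 745.0 Ω
I = V / R_total = 152 / 745.0 = 0.2040 A
Voltage across the parallel pair: V_p = I × R_p = 0.2040 × 64.95 = 13.25 V
R2 has V_p across it, so P = V_p²/R2.
P_R2 = (13.25)² / 418 = 0.4202 W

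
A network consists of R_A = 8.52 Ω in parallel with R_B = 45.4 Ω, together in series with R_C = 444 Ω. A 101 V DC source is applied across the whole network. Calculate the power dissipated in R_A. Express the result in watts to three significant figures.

0.303 W

Collapse the R_A‖R_B pair into one equivalent R_p; then R_p and R_C form a series string.
R_p = (8.52×45.4)/(8.52+45.4) = 7.174 Ω
R_total = R_p + 444 = 7.174 + 444 = 451.2 Ω
I = V / R_total = 101 / 451.2 = 0.2239 A
Voltage across the parallel pair: V_p = I × R_p = 0.2239 × 7.174 = 1.606 V
R_A has V_p across it, so P = V_p²/R_A.
P_R_A = (1.606)² / 8.52 = 0.3027 W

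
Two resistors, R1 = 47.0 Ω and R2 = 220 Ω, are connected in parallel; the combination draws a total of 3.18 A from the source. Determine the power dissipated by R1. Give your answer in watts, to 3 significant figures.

323 W

We need the common branch voltage; get it from I_total × R_eq, then P = V²/R for the branch.
1/R_eq = 1/47.0 + 1/220 ⇒ R_eq = 38.73 Ω
V = I_total × R_eq = 3.180 × 38.73 = 123.2 V
P_R1 = V² / R1 = (123.2)² / 47.0 = 322.7 W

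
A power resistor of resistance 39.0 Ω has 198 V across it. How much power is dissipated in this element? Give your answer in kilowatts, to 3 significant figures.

Voltage and resistance are given, so P = V²/R is the one-step route.
P = (198 V)² / 39.0 Ω = 1005 W

1.01 kW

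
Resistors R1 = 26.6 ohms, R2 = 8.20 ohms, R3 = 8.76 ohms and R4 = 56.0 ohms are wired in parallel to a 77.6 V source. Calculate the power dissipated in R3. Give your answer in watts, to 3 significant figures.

687 W

Parallel branches share the same voltage; P = V²/R gives the branch power in one step.
P_R3 = V² / R3 = (77.6)² / 8.76 Ω = 687.4 W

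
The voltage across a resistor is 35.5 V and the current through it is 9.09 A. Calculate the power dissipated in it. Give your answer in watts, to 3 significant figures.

Both the voltage across and the current through the element are known, so P = V I applies directly.
P = 35.5 V × 9.090 A = 322.7 W

323 W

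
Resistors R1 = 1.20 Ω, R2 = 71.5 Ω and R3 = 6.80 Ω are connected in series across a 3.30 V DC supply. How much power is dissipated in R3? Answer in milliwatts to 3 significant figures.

Every series element carries the same I. Get I from the total resistance, then P = I² × R3.
R_total = 1.20 + 71.5 + 6.80 = 79.50 Ω
I = V / R_total = 3.30 / 79.50 = 0.04151 A
P_R3 = I² × R3 = (0.04151)² × 6.80 = 0.01172 W

11.7 mW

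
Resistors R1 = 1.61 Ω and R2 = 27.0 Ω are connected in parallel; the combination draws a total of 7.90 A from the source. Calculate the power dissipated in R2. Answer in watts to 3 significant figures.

Only the total current is stated, so first find the parallel equivalent to get the voltage across the combination.
1/R_eq = 1/1.61 + 1/27.0 ⇒ R_eq = 1.519 Ω
V = I_total × R_eq = 7.900 × 1.519 = 12.00 V
P_R2 = V² / R2 = (12.00)² / 27.0 = 5.336 W

5.34 W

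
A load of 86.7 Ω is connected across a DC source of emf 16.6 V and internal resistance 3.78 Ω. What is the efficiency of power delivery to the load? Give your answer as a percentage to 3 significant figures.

95.8 %

The source delivers εI, of which I²R reaches the load and I²r is lost; since I is common, η = R/(R+r).
η = R / (R + r) = 86.7 / (86.7 + 3.78) = 0.9582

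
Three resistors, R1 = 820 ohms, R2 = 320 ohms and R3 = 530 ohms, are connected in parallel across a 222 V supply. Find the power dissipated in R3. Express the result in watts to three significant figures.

Every branch has 222 V across it, so for R3 the power is simply V²/R.
P_R3 = V² / R3 = (222)² / 530 Ω = 92.99 W

93.0 W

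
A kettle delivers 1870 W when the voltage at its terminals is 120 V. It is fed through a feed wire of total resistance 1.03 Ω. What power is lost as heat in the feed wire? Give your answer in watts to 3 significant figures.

250 W

Line loss is just I²R for the cable — we know both I and R_line directly.
I = P / V = 1870 / 120 = 15.58 A through the feed wire.
P_line = I² R_line = (15.58)² × 1.03 = 250.1 W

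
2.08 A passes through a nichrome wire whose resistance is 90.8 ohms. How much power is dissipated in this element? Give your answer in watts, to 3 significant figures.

393 W

With I and R stated, P = I²R applies in one step.
P = (2.080 A)² × 90.8 Ω = 392.8 W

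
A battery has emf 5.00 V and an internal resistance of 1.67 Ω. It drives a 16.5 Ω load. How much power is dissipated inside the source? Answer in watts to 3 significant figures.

The internal resistance carries the same current as the load; P_int = I²r.
I = ε / (r + R) = 5.00 / (1.67 + 16.5) = 0.2752 A
P_int = I² r = (0.2752)² × 1.67 = 0.1265 W

0.126 W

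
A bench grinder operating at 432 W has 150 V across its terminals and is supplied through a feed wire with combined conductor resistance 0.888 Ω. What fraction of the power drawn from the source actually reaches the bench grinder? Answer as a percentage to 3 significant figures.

I = P / V = 432 / 150 = 2.880 A through the feed wire.
P_line = I² R_line = (2.880)² × 0.888 = 7.365 W
P_source = P_load + P_line = 432.0 + 7.365 = 439.4 W
η = P_load / P_source = 432.0 / 439.4 = 0.9832

98.3 %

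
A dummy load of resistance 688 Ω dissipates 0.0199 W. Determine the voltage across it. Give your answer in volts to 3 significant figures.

From P = V I = I²R = V²/R, with the two given quantities we get V = √(P R).
V = √(0.0199 × 688) = 3.700 V

3.70 V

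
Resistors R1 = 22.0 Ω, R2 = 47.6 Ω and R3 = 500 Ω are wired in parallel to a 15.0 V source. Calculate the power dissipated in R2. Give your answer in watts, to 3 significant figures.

R2 sits directly across the source, so P = V²/R with V = 15.0 V.
P_R2 = V² / R2 = (15.0)² / 47.6 Ω = 4.727 W

4.73 W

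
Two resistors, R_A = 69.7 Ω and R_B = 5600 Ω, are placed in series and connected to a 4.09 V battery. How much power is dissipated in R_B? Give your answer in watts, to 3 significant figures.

Every series element carries the same I. Get I from the total resistance, then P = I² × R_B.
R_total = 69.7 + 5600 = 5670 Ω
I = V / R_total = 4.09 / 5670 = 0.0007214 A
P_R_B = I² × R_B = (0.0007214)² × 5600 = 0.002914 W

0.00291 W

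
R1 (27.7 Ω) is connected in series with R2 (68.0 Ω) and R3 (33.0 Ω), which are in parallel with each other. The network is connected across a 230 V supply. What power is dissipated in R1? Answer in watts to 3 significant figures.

588 W

Reduce the parallel pair to R_p first; the network is then a simple series string.
R_p = (68.0×33.0)/(68.0+33.0) = 22.22 Ω
R_total = 27.7 + 22.22 = 49.92 Ω
I = V / R_total = 230 / 49.92 = 4.608 A
The full supply current passes through R1: P = I²R.
P_R1 = (4.608)² × 27.7 = 588.1 W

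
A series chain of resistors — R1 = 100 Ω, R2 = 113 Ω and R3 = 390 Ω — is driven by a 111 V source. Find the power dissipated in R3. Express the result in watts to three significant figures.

13.2 W

The current is common to all series resistors; compute it, then apply P = I²R for the target.
R_total = 100 + 113 + 390 = 603.0 Ω
I = V / R_total = 111 / 603.0 = 0.1841 A
P_R3 = I² × R3 = (0.1841)² × 390 = 13.22 W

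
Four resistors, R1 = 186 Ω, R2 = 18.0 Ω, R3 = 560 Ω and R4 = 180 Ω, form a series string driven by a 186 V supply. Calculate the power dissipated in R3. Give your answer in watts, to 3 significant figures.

21.7 W

Every series element carries the same I. Get I from the total resistance, then P = I² × R3.
R_total = 186 + 18.0 + 560 + 180 = 944.0 Ω
I = V / R_total = 186 / 944.0 = 0.1970 A
P_R3 = I² × R3 = (0.1970)² × 560 = 21.74 W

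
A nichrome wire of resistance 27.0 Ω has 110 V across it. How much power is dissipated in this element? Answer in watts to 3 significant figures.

448 W

With V across and R both known, P = V²/R gives the dissipation directly.
P = (110 V)² / 27.0 Ω = 448.1 W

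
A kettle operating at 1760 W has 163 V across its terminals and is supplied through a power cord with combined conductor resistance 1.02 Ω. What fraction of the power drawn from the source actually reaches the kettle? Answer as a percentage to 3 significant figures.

I = P / V = 1760 / 163 = 10.80 A through the power cord.
P_line = I² R_line = (10.80)² × 1.02 = 118.9 W
P_source = P_load + P_line = 1760 + 118.9 = 1879 W
η = P_load / P_source = 1760 / 1879 = 0.9367

93.7 %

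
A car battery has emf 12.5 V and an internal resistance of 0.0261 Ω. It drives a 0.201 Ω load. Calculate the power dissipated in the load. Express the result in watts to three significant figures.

Find the circuit current first, then P = I²R for the load (series elements share I).
I = ε / (r + R) = 12.5 / (0.0261 + 0.201) = 55.04 A
P_load = I² R = (55.04)² × 0.201 = 609.0 W

609 W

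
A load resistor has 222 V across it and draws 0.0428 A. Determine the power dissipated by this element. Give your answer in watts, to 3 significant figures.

9.50 W

V and I are known directly — P = V I, no intermediate step needed.
P = 222 V × 0.04280 A = 9.502 W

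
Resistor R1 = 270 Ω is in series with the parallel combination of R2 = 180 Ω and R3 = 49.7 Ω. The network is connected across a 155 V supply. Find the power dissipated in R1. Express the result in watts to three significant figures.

68.0 W

Replace R2 and R3 with their parallel equivalent so the circuit becomes R1 in series with R_p.
R_p = (180×49.7)/(180+49.7) = 38.95 Ω
R_total = 270 + 38.95 = 308.9 Ω
I = V / R_total = 155 / 308.9 = 0.5017 A
R1 is in the main series path, so its power is I²R1.
P_R1 = (0.5017)² × 270 = 67.96 W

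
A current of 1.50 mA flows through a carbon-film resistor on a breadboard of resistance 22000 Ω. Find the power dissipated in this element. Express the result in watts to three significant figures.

0.0495 W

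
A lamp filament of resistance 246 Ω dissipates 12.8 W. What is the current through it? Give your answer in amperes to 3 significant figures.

0.228 A

From P = V I = I²R = V²/R, with the two given quantities we get I = √(P / R).
I = √(12.8 / 246) = 0.2281 A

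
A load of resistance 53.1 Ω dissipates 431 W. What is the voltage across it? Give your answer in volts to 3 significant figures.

151 V

The two known quantities fix the third via V = √(P R).
V = √(431 × 53.1) = 151.3 V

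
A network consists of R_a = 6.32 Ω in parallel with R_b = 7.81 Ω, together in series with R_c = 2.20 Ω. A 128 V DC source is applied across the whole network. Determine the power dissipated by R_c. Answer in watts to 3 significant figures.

1110 W

Combine R_a and R_b into their parallel equivalent first, reducing the network to two series resistors.
R_p = (6.32×7.81)/(6.32+7.81) = 3.493 Ω
R_total = R_p + 2.20 = 3.493 + 2.20 = 5.693 Ω
I = V / R_total = 128 / 5.693 = 22.48 A
R_c is the series element, so its power is I²R.
P_R_c = (22.48)² × 2.20 = 1112 W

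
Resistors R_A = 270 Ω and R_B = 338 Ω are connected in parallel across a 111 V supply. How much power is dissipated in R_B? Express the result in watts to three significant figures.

Parallel branches share the same voltage; P = V²/R gives the branch power in one step.
P_R_B = V² / R_B = (111)² / 338 Ω = 36.45 W

36.5 W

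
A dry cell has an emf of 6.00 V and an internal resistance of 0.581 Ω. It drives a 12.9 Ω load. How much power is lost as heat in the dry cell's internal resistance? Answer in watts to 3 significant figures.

The internal resistance carries the same current as the load; P_int = I²r.
I = ε / (r + R) = 6.00 / (0.581 + 12.9) = 0.4451 A
P_int = I² r = (0.4451)² × 0.581 = 0.1151 W

0.115 W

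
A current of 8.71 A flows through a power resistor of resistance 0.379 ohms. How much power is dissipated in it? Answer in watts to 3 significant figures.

The current through and the resistance of the element are both given; use P = I²R.
P = (8.710 A)² × 0.379 Ω = 28.75 W

28.8 W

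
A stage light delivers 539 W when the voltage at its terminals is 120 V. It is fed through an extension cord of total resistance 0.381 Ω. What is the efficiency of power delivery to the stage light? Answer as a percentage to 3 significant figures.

98.6 %

I = P / V = 539 / 120 = 4.492 A through the extension cord.
P_line = I² R_line = (4.492)² × 0.381 = 7.687 W
P_source = P_load + P_line = 539.0 + 7.687 = 546.7 W
η = P_load / P_source = 539.0 / 546.7 = 0.9859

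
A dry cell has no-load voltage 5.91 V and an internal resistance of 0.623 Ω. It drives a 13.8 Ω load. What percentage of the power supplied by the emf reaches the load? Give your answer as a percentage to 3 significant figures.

η = P_load/(P_load+P_int) = I²R/(I²R+I²r) = R/(R+r) — the I² cancels for series elements.
η = R / (R + r) = 13.8 / (13.8 + 0.623) = 0.9568

95.7 %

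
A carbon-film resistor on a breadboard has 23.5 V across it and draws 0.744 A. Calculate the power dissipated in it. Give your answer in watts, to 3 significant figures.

17.5 W

Both the voltage across and the current through the element are known, so P = V I applies directly.
P = 23.5 V × 0.7440 A = 17.48 W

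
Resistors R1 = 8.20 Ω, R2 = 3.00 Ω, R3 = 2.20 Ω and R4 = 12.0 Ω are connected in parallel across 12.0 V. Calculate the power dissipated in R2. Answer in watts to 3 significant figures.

48.0 W

R2 sits directly across the source, so P = V²/R with V = 12.0 V.
P_R2 = V² / R2 = (12.0)² / 3.00 Ω = 48.00 W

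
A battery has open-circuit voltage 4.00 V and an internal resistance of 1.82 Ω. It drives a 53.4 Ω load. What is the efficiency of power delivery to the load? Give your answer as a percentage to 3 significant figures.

96.7 %

Efficiency is P_load / P_total. With a series r and R sharing the same I, P = I²R for each, so η = R/(R+r).
η = R / (R + r) = 53.4 / (53.4 + 1.82) = 0.9670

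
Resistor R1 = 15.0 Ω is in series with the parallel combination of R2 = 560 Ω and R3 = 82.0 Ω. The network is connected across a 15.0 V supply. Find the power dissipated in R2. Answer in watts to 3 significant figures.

0.275 W

Reduce the parallel pair to R_p first; the network is then a simple series string.
R_p = (560×82.0)/(560+82.0) = 71.53 Ω
R_total = 15.0 + 71.53 = 86.53 Ω
I = V / R_total = 15.0 / 86.53 = 0.1734 A
Voltage across the parallel pair: V_p = I × R_p = 0.1734 × 71.53 = 12.40 V
With V_p across R2, its power is V_p²/R2.
P_R2 = (12.40)² / 560 = 0.2746 W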